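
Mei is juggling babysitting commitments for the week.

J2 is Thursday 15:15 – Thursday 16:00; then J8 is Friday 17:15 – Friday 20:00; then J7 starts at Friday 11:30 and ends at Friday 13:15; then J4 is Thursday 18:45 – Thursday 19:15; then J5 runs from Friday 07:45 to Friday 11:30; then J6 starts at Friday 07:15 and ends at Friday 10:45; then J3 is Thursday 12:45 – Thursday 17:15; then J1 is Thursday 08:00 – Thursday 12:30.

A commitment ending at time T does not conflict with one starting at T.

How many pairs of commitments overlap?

Sorted by start: J1, J3, J2, J4, J6, J5, J7, J8.
J3 starts after J1 ends, so nothing later overlaps J1 either.
J2 starts before J3 ends → J3 and J2 overlap.
J4 starts after J3 ends, so nothing later overlaps J3 either.
J4 starts after J2 ends, so nothing later overlaps J2 either.
J6 starts after J4 ends, so nothing later overlaps J4 either.
J5 starts before J6 ends → J6 and J5 overlap.
J7 starts after J6 ends, so nothing later overlaps J6 either.
J7 starts exactly when J5 ends (back-to-back, no overlap), so nothing later overlaps J5 either.
J8 starts after J7 ends.
Overlapping pairs: J2 & J3, J5 & J6 — 2 in total.

2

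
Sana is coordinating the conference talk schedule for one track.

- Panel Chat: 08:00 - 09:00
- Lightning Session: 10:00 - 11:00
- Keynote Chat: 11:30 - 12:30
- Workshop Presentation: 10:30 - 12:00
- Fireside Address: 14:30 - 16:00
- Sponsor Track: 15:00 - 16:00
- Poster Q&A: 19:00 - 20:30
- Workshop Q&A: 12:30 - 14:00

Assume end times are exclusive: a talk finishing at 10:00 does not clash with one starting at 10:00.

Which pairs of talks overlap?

Fireside Address & Sponsor Track, Keynote Chat & Workshop Presentation, Lightning Session & Workshop Presentation

Sorted by start: Panel Chat, Lightning Session, Workshop Presentation, Keynote Chat, Workshop Q&A, Fireside Address, Sponsor Track, Poster Q&A.
Lightning Session starts after Panel Chat ends — done with Panel Chat.
Workshop Presentation starts before Lightning Session ends → Lightning Session and Workshop Presentation overlap.
Keynote Chat starts after Lightning Session ends — done with Lightning Session.
Keynote Chat starts before Workshop Presentation ends → Workshop Presentation and Keynote Chat overlap.
Workshop Q&A starts after Workshop Presentation ends — done with Workshop Presentation.
Workshop Q&A starts exactly when Keynote Chat ends (back-to-back, no overlap) — done with Keynote Chat.
Fireside Address starts after Workshop Q&A ends — done with Workshop Q&A.
Sponsor Track starts before Fireside Address ends → Fireside Address and Sponsor Track overlap.
Poster Q&A starts after Fireside Address ends.
Poster Q&A starts after Sponsor Track ends.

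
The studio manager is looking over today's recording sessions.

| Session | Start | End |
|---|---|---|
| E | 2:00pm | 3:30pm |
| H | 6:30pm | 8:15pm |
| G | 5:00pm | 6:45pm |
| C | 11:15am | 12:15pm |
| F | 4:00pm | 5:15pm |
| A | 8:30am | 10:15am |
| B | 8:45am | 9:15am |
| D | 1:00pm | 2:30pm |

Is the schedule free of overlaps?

Sorted by start: A, B, C, D, E, F, G, H.
B starts before A ends → A and B overlap.
That's a conflict, so the schedule is not conflict-free.

No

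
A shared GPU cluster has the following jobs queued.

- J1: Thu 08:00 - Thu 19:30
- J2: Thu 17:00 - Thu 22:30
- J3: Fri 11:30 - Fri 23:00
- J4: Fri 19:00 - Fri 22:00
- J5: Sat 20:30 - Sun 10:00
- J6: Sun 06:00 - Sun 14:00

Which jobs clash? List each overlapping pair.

J1 & J2, J3 & J4, J5 & J6

Sorted by start: J1, J2, J3, J4, J5, J6.
J2 starts before J1 ends → J1 and J2 overlap.
J3 starts after J1 ends; J1 is clear from here.
J3 starts after J2 ends; J2 is clear from here.
J4 starts before J3 ends → J3 and J4 overlap.
J5 starts after J3 ends; J3 is clear from here.
J5 starts after J4 ends; J4 is clear from here.
J6 starts before J5 ends → J5 and J6 overlap.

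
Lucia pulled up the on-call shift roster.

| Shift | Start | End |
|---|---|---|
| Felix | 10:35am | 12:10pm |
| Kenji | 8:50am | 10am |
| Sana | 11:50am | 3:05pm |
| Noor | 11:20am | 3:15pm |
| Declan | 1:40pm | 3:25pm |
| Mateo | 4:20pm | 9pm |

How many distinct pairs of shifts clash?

Sorted by start: Kenji, Felix, Noor, Sana, Declan, Mateo.
Felix starts after Kenji ends, so Kenji has no further overlaps.
Noor starts before Felix ends → Felix and Noor overlap.
Sana starts before Felix ends → Felix and Sana overlap.
Declan starts after Felix ends, so Felix has no further overlaps.
Sana starts before Noor ends → Noor and Sana overlap.
Declan starts before Noor ends → Noor and Declan overlap.
Mateo starts after Noor ends.
Declan starts before Sana ends → Sana and Declan overlap.
Mateo starts after Sana ends.
Mateo starts after Declan ends.
Overlapping pairs: Declan & Noor, Declan & Sana, Felix & Noor, Felix & Sana, Noor & Sana — 5 in total.

5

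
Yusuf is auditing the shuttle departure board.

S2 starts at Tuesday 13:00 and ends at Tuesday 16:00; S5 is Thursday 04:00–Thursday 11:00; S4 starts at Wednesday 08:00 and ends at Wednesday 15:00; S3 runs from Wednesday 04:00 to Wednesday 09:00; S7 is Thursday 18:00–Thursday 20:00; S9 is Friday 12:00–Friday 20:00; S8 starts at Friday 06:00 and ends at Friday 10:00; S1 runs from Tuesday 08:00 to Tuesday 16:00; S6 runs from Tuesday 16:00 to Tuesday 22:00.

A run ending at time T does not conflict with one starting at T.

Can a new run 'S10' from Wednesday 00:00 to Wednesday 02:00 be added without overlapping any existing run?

Yes — the slot is free

S1: ends Tuesday 16:00 at or before S10 starts Wednesday 00:00 → clear.
S2: ends Tuesday 16:00 at or before S10 starts Wednesday 00:00 → clear.
S6: ends Tuesday 22:00 at or before S10 starts Wednesday 00:00 → clear.
S3: starts Wednesday 04:00 at or after S10 ends Wednesday 02:00 → clear.
S4: starts Wednesday 08:00 at or after S10 ends Wednesday 02:00 → clear.
S5: starts Thursday 04:00 at or after S10 ends Wednesday 02:00 → clear.
S7: starts Thursday 18:00 at or after S10 ends Wednesday 02:00 → clear.
S8: starts Friday 06:00 at or after S10 ends Wednesday 02:00 → clear.
S9: starts Friday 12:00 at or after S10 ends Wednesday 02:00 → clear.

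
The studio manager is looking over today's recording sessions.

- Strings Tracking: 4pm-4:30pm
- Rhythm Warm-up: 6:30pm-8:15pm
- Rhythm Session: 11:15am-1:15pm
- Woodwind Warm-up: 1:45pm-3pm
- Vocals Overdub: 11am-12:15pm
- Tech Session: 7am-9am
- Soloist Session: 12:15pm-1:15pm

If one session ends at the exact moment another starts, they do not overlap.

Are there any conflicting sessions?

Yes

Sorted by start: Tech Session, Vocals Overdub, Rhythm Session, Soloist Session, Woodwind Warm-up, Strings Tracking, Rhythm Warm-up.
Vocals Overdub starts after Tech Session ends; Tech Session is clear from here.
Rhythm Session starts before Vocals Overdub ends → Vocals Overdub and Rhythm Session overlap.
That's a conflict, so the schedule is not conflict-free.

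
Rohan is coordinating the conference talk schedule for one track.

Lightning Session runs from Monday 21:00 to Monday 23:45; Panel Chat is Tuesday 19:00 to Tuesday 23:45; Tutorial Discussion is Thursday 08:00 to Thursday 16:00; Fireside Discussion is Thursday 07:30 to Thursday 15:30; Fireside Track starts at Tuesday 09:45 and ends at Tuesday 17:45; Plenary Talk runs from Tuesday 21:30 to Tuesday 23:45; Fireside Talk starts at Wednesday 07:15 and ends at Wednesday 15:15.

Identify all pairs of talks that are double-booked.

Fireside Discussion & Tutorial Discussion, Panel Chat & Plenary Talk

Sorted by start: Lightning Session, Fireside Track, Panel Chat, Plenary Talk, Fireside Talk, Fireside Discussion, Tutorial Discussion.
Fireside Track starts after Lightning Session ends; Lightning Session is clear from here.
Panel Chat starts after Fireside Track ends; Fireside Track is clear from here.
Plenary Talk starts before Panel Chat ends → Panel Chat and Plenary Talk overlap.
Fireside Talk starts after Panel Chat ends; Panel Chat is clear from here.
Fireside Talk starts after Plenary Talk ends; Plenary Talk is clear from here.
Fireside Discussion starts after Fireside Talk ends; Fireside Talk is clear from here.
Tutorial Discussion starts before Fireside Discussion ends → Fireside Discussion and Tutorial Discussion overlap.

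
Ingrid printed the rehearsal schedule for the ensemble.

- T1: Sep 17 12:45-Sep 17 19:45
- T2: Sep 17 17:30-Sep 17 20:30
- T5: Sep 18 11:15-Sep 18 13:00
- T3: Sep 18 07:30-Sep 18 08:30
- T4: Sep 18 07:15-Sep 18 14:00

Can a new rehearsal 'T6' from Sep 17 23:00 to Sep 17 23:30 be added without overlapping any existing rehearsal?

Yes — the slot is free

T1: ends Sep 17 19:45 at or before T6 starts Sep 17 23:00 → clear.
T2: ends Sep 17 20:30 at or before T6 starts Sep 17 23:00 → clear.
T4: starts Sep 18 07:15 at or after T6 ends Sep 17 23:30 → clear.
T3: starts Sep 18 07:30 at or after T6 ends Sep 17 23:30 → clear.
T5: starts Sep 18 11:15 at or after T6 ends Sep 17 23:30 → clear.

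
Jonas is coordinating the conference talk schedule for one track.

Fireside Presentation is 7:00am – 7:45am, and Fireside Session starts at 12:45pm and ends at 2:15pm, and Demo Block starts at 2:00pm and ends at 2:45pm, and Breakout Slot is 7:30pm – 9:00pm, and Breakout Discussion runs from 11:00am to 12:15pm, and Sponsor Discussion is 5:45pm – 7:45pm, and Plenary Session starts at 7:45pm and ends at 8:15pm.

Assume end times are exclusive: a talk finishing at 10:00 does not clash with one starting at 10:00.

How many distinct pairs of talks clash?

3

Sorted by start: Fireside Presentation, Breakout Discussion, Fireside Session, Demo Block, Sponsor Discussion, Breakout Slot, Plenary Session.
Breakout Discussion starts after Fireside Presentation ends, so nothing later overlaps Fireside Presentation either.
Fireside Session starts after Breakout Discussion ends, so nothing later overlaps Breakout Discussion either.
Demo Block starts before Fireside Session ends → Fireside Session and Demo Block overlap.
Sponsor Discussion starts after Fireside Session ends, so nothing later overlaps Fireside Session either.
Sponsor Discussion starts after Demo Block ends, so nothing later overlaps Demo Block either.
Breakout Slot starts before Sponsor Discussion ends → Sponsor Discussion and Breakout Slot overlap.
Plenary Session starts exactly when Sponsor Discussion ends (back-to-back, no overlap).
Plenary Session starts before Breakout Slot ends → Breakout Slot and Plenary Session overlap.
Overlapping pairs: Breakout Slot & Plenary Session, Breakout Slot & Sponsor Discussion, Demo Block & Fireside Session — 3 in total.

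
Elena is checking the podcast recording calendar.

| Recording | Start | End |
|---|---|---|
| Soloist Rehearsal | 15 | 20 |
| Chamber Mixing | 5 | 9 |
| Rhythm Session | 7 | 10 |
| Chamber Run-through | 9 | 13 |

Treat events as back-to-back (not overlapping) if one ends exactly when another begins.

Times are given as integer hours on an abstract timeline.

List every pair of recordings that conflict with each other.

Chamber Mixing & Rhythm Session, Chamber Run-through & Rhythm Session

Sorted by start: Chamber Mixing, Rhythm Session, Chamber Run-through, Soloist Rehearsal.
Rhythm Session starts before Chamber Mixing ends → Chamber Mixing and Rhythm Session overlap.
Chamber Run-through starts exactly when Chamber Mixing ends (back-to-back, no overlap) — done with Chamber Mixing.
Chamber Run-through starts before Rhythm Session ends → Rhythm Session and Chamber Run-through overlap.
Soloist Rehearsal starts after Rhythm Session ends.
Soloist Rehearsal starts after Chamber Run-through ends.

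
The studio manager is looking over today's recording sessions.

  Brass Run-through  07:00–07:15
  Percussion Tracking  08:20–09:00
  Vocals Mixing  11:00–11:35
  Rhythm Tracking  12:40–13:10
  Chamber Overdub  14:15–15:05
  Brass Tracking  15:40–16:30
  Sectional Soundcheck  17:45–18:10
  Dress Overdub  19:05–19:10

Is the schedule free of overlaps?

Yes

Sorted by start: Brass Run-through, Percussion Tracking, Vocals Mixing, Rhythm Tracking, Chamber Overdub, Brass Tracking, Sectional Soundcheck, Dress Overdub.
Percussion Tracking starts after Brass Run-through ends, so nothing later overlaps Brass Run-through either.
Vocals Mixing starts after Percussion Tracking ends, so nothing later overlaps Percussion Tracking either.
Rhythm Tracking starts after Vocals Mixing ends, so nothing later overlaps Vocals Mixing either.
Chamber Overdub starts after Rhythm Tracking ends, so nothing later overlaps Rhythm Tracking either.
Brass Tracking starts after Chamber Overdub ends, so nothing later overlaps Chamber Overdub either.
Sectional Soundcheck starts after Brass Tracking ends, so nothing later overlaps Brass Tracking either.
Dress Overdub starts after Sectional Soundcheck ends.
Every pair is clear; the schedule has no overlaps.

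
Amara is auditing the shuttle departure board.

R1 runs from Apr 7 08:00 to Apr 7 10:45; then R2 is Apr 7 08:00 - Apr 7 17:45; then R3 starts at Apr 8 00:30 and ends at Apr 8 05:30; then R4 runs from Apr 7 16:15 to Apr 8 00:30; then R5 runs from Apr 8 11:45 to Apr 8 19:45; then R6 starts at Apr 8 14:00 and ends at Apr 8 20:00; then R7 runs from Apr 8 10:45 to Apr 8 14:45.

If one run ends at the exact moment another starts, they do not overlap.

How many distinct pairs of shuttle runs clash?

5

Sorted by start: R1, R2, R4, R3, R7, R5, R6.
R2 starts before R1 ends → R1 and R2 overlap.
R4 starts after R1 ends, so R1 has no further overlaps.
R4 starts before R2 ends → R2 and R4 overlap.
R3 starts after R2 ends, so R2 has no further overlaps.
R3 starts exactly when R4 ends (back-to-back, no overlap), so R4 has no further overlaps.
R7 starts after R3 ends, so R3 has no further overlaps.
R5 starts before R7 ends → R7 and R5 overlap.
R6 starts before R7 ends → R7 and R6 overlap.
R6 starts before R5 ends → R5 and R6 overlap.
Overlapping pairs: R1 & R2, R2 & R4, R5 & R6, R5 & R7, R6 & R7 — 5 in total.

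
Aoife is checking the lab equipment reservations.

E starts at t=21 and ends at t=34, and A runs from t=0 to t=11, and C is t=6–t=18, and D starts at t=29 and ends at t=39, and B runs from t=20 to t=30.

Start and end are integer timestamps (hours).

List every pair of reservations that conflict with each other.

A & C, B & D, B & E, D & E

Sorted by start: A, C, B, E, D.
C starts before A ends → A and C overlap.
B starts after A ends — done with A.
B starts after C ends — done with C.
E starts before B ends → B and E overlap.
D starts before B ends → B and D overlap.
D starts before E ends → E and D overlap.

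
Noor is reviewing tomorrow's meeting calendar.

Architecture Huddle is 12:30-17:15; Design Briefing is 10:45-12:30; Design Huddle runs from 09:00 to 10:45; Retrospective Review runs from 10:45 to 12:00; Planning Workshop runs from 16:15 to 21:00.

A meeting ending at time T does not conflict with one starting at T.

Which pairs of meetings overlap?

Sorted by start: Design Huddle, Design Briefing, Retrospective Review, Architecture Huddle, Planning Workshop.
Design Briefing starts exactly when Design Huddle ends (back-to-back, no overlap) — done with Design Huddle.
Retrospective Review starts before Design Briefing ends → Design Briefing and Retrospective Review overlap.
Architecture Huddle starts exactly when Design Briefing ends (back-to-back, no overlap) — done with Design Briefing.
Architecture Huddle starts after Retrospective Review ends — done with Retrospective Review.
Planning Workshop starts before Architecture Huddle ends → Architecture Huddle and Planning Workshop overlap.

Architecture Huddle & Planning Workshop, Design Briefing & Retrospective Review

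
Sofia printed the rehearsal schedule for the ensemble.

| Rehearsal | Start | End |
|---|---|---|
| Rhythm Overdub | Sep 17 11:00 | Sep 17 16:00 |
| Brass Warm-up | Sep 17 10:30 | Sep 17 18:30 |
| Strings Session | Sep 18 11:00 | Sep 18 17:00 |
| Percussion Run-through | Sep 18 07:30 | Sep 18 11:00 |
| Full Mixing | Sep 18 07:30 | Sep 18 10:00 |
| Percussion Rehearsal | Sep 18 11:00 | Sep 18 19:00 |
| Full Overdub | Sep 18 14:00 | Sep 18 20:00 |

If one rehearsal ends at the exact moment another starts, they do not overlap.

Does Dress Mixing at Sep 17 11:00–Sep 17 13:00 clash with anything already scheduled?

Brass Warm-up: starts Sep 17 10:30 before Dress Mixing ends Sep 17 13:00, and ends Sep 17 18:30 after Dress Mixing starts Sep 17 11:00 → overlap.
Rhythm Overdub: starts Sep 17 11:00 before Dress Mixing ends Sep 17 13:00, and ends Sep 17 16:00 after Dress Mixing starts Sep 17 11:00 → overlap.
Percussion Run-through: starts Sep 18 07:30 at or after Dress Mixing ends Sep 17 13:00 → clear.
Full Mixing: starts Sep 18 07:30 at or after Dress Mixing ends Sep 17 13:00 → clear.
Strings Session: starts Sep 18 11:00 at or after Dress Mixing ends Sep 17 13:00 → clear.
Percussion Rehearsal: starts Sep 18 11:00 at or after Dress Mixing ends Sep 17 13:00 → clear.
Full Overdub: starts Sep 18 14:00 at or after Dress Mixing ends Sep 17 13:00 → clear.
Dress Mixing overlaps Rhythm Overdub, Brass Warm-up.

Yes — it overlaps Brass Warm-up, Rhythm Overdub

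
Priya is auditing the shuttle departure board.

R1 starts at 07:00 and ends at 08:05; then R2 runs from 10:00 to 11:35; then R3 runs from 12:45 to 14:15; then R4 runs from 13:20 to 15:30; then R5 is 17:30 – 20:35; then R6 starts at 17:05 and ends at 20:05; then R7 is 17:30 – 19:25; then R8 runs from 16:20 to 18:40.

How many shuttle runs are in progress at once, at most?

Walk through starts and ends in time order (an end at T is processed before a start at T):
07:00 start R1 → 1
08:05 end R1 → 0
10:00 start R2 → 1
11:35 end R2 → 0
12:45 start R3 → 1
13:20 start R4 → 2
14:15 end R3 → 1
15:30 end R4 → 0
16:20 start R8 → 1
17:05 start R6 → 2
17:30 start R5 → 3
17:30 start R7 → 4
18:40 end R8 → 3
19:25 end R7 → 2
20:05 end R6 → 1
20:35 end R5 → 0
Peak is 4, at 17:30 (R5, R6, R7, R8).

4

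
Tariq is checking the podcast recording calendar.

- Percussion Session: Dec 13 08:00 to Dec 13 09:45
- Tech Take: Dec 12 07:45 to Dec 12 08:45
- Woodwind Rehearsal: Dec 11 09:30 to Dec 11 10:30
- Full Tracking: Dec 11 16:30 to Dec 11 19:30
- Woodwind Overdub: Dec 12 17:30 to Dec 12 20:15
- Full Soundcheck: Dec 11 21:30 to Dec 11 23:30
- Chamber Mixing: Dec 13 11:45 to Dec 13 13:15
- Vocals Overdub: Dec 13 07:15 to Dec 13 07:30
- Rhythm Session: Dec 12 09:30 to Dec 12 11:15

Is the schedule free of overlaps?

Yes

Check each pair: they overlap iff neither finishes before the other starts.
Sorted by start: Woodwind Rehearsal, Full Tracking, Full Soundcheck, Tech Take, Rhythm Session, Woodwind Overdub, Vocals Overdub, Percussion Session, Chamber Mixing.
Full Tracking starts after Woodwind Rehearsal ends — done with Woodwind Rehearsal.
Full Soundcheck starts after Full Tracking ends — done with Full Tracking.
Tech Take starts after Full Soundcheck ends — done with Full Soundcheck.
Rhythm Session starts after Tech Take ends — done with Tech Take.
Woodwind Overdub starts after Rhythm Session ends — done with Rhythm Session.
Vocals Overdub starts after Woodwind Overdub ends — done with Woodwind Overdub.
Percussion Session starts after Vocals Overdub ends — done with Vocals Overdub.
Chamber Mixing starts after Percussion Session ends.
Every pair is clear; the schedule has no overlaps.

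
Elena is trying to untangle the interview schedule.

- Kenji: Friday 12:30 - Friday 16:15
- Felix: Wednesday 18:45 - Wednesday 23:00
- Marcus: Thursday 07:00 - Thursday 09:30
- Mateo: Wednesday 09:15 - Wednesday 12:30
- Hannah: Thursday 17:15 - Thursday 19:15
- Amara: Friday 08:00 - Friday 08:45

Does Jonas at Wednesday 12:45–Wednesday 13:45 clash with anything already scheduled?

No — it doesn't clash with anything

Mateo: ends Wednesday 12:30 at or before Jonas starts Wednesday 12:45 → clear.
Felix: starts Wednesday 18:45 at or after Jonas ends Wednesday 13:45 → clear.
Marcus: starts Thursday 07:00 at or after Jonas ends Wednesday 13:45 → clear.
Hannah: starts Thursday 17:15 at or after Jonas ends Wednesday 13:45 → clear.
Amara: starts Friday 08:00 at or after Jonas ends Wednesday 13:45 → clear.
Kenji: starts Friday 12:30 at or after Jonas ends Wednesday 13:45 → clear.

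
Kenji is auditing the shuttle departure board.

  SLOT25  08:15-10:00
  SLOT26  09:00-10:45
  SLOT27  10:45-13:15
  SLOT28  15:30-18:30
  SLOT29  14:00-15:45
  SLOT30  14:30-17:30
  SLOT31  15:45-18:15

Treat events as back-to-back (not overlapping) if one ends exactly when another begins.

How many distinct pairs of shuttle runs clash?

6

Two intervals overlap when each starts before the other ends.
Sorted by start: SLOT25, SLOT26, SLOT27, SLOT29, SLOT30, SLOT28, SLOT31.
SLOT26 starts before SLOT25 ends → SLOT25 and SLOT26 overlap.
SLOT27 starts after SLOT25 ends, so SLOT25 has no further overlaps.
SLOT27 starts exactly when SLOT26 ends (back-to-back, no overlap), so SLOT26 has no further overlaps.
SLOT29 starts after SLOT27 ends, so SLOT27 has no further overlaps.
SLOT30 starts before SLOT29 ends → SLOT29 and SLOT30 overlap.
SLOT28 starts before SLOT29 ends → SLOT29 and SLOT28 overlap.
SLOT31 starts exactly when SLOT29 ends (back-to-back, no overlap).
SLOT28 starts before SLOT30 ends → SLOT30 and SLOT28 overlap.
SLOT31 starts before SLOT30 ends → SLOT30 and SLOT31 overlap.
SLOT31 starts before SLOT28 ends → SLOT28 and SLOT31 overlap.
Overlapping pairs: SLOT25 & SLOT26, SLOT28 & SLOT29, SLOT28 & SLOT30, SLOT28 & SLOT31, SLOT29 & SLOT30, SLOT30 & SLOT31 — 6 in total.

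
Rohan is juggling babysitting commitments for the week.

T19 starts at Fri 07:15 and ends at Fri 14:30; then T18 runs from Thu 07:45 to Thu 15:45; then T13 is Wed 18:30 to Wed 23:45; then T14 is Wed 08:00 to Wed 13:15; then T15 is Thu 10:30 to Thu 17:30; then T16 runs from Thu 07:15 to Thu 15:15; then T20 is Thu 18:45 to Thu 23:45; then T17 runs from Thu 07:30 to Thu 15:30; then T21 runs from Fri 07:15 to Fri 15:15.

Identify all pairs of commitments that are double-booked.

Sorted by start: T14, T13, T16, T17, T18, T15, T20, T19, T21.
T13 starts after T14 ends; T14 is clear from here.
T16 starts after T13 ends; T13 is clear from here.
T17 starts before T16 ends → T16 and T17 overlap.
T18 starts before T16 ends → T16 and T18 overlap.
T15 starts before T16 ends → T16 and T15 overlap.
T20 starts after T16 ends; T16 is clear from here.
T18 starts before T17 ends → T17 and T18 overlap.
T15 starts before T17 ends → T17 and T15 overlap.
T20 starts after T17 ends; T17 is clear from here.
T15 starts before T18 ends → T18 and T15 overlap.
T20 starts after T18 ends; T18 is clear from here.
T20 starts after T15 ends; T15 is clear from here.
T19 starts after T20 ends; T20 is clear from here.
T21 starts before T19 ends → T19 and T21 overlap.

T15 & T16, T15 & T17, T15 & T18, T16 & T17, T16 & T18, T17 & T18, T19 & T21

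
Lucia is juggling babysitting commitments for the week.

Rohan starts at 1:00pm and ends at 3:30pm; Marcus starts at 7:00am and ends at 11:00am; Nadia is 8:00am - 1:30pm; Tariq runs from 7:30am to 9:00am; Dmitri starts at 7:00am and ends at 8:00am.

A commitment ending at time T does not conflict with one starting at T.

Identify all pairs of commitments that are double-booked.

Sorted by start: Marcus, Dmitri, Tariq, Nadia, Rohan.
Dmitri starts before Marcus ends → Marcus and Dmitri overlap.
Tariq starts before Marcus ends → Marcus and Tariq overlap.
Nadia starts before Marcus ends → Marcus and Nadia overlap.
Rohan starts after Marcus ends.
Tariq starts before Dmitri ends → Dmitri and Tariq overlap.
Nadia starts exactly when Dmitri ends (back-to-back, no overlap), so nothing later overlaps Dmitri either.
Nadia starts before Tariq ends → Tariq and Nadia overlap.
Rohan starts after Tariq ends.
Rohan starts before Nadia ends → Nadia and Rohan overlap.

Dmitri & Marcus, Dmitri & Tariq, Marcus & Nadia, Marcus & Tariq, Nadia & Rohan, Nadia & Tariq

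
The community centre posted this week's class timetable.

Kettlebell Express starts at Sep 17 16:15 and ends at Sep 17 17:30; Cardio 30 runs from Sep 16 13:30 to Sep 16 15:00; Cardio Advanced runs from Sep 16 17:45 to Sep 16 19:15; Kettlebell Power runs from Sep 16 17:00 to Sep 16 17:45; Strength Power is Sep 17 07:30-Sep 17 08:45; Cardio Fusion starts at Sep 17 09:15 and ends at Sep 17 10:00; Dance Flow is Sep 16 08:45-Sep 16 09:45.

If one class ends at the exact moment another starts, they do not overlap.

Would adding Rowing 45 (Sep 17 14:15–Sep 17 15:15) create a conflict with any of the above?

Dance Flow: ends Sep 16 09:45 at or before Rowing 45 starts Sep 17 14:15 → clear.
Cardio 30: ends Sep 16 15:00 at or before Rowing 45 starts Sep 17 14:15 → clear.
Kettlebell Power: ends Sep 16 17:45 at or before Rowing 45 starts Sep 17 14:15 → clear.
Cardio Advanced: ends Sep 16 19:15 at or before Rowing 45 starts Sep 17 14:15 → clear.
Strength Power: ends Sep 17 08:45 at or before Rowing 45 starts Sep 17 14:15 → clear.
Cardio Fusion: ends Sep 17 10:00 at or before Rowing 45 starts Sep 17 14:15 → clear.
Kettlebell Express: starts Sep 17 16:15 at or after Rowing 45 ends Sep 17 15:15 → clear.

No — it doesn't clash with anything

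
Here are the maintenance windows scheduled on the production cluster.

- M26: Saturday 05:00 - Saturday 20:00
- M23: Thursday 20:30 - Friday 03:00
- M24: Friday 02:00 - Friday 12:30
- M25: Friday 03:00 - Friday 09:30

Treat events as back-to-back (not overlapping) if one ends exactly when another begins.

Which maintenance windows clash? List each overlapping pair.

M23 & M24, M24 & M25

Sorted by start: M23, M24, M25, M26.
M24 starts before M23 ends → M23 and M24 overlap.
M25 starts exactly when M23 ends (back-to-back, no overlap); M23 is clear from here.
M25 starts before M24 ends → M24 and M25 overlap.
M26 starts after M24 ends.
M26 starts after M25 ends.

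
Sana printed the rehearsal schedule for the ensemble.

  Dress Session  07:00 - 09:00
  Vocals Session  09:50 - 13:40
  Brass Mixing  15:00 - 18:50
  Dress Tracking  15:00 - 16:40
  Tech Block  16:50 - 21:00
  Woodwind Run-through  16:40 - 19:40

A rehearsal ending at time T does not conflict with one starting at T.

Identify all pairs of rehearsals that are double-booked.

Two intervals overlap when each starts before the other ends.
Sorted by start: Dress Session, Vocals Session, Brass Mixing, Dress Tracking, Woodwind Run-through, Tech Block.
Vocals Session starts after Dress Session ends, so nothing later overlaps Dress Session either.
Brass Mixing starts after Vocals Session ends, so nothing later overlaps Vocals Session either.
Dress Tracking starts before Brass Mixing ends → Brass Mixing and Dress Tracking overlap.
Woodwind Run-through starts before Brass Mixing ends → Brass Mixing and Woodwind Run-through overlap.
Tech Block starts before Brass Mixing ends → Brass Mixing and Tech Block overlap.
Woodwind Run-through starts exactly when Dress Tracking ends (back-to-back, no overlap), so nothing later overlaps Dress Tracking either.
Tech Block starts before Woodwind Run-through ends → Woodwind Run-through and Tech Block overlap.

Brass Mixing & Dress Tracking, Brass Mixing & Tech Block, Brass Mixing & Woodwind Run-through, Tech Block & Woodwind Run-through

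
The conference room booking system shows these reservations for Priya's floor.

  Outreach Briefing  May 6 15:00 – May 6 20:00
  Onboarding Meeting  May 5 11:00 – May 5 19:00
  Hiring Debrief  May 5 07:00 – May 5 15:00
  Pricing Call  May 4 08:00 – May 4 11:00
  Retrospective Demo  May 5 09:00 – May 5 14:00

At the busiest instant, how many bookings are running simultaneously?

Sort all start/end points and keep a running count:
May 4 08:00 start Pricing Call → 1
May 4 11:00 end Pricing Call → 0
May 5 07:00 start Hiring Debrief → 1
May 5 09:00 start Retrospective Demo → 2
May 5 11:00 start Onboarding Meeting → 3
May 5 14:00 end Retrospective Demo → 2
May 5 15:00 end Hiring Debrief → 1
May 5 19:00 end Onboarding Meeting → 0
May 6 15:00 start Outreach Briefing → 1
May 6 20:00 end Outreach Briefing → 0
Peak is 3, at May 5 11:00 (Hiring Debrief, Onboarding Meeting, Retrospective Demo).

3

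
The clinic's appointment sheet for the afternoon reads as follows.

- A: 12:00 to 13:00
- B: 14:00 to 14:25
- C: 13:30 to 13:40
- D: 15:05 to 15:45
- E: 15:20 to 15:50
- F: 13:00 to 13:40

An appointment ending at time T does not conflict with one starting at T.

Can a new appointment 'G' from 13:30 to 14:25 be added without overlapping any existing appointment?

A: ends 13:00 at or before G starts 13:30 → clear.
F: starts 13:00 before G ends 14:25, and ends 13:40 after G starts 13:30 → overlap.
C: starts 13:30 before G ends 14:25, and ends 13:40 after G starts 13:30 → overlap.
B: starts 14:00 before G ends 14:25, and ends 14:25 after G starts 13:30 → overlap.
D: starts 15:05 at or after G ends 14:25 → clear.
E: starts 15:20 at or after G ends 14:25 → clear.
G overlaps B, C, F.

No — it overlaps B, C, F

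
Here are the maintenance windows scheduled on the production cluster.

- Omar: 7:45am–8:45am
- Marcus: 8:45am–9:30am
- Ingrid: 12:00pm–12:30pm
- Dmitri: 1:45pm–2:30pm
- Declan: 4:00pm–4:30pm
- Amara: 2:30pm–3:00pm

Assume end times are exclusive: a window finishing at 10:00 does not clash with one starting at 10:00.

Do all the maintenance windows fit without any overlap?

Sorted by start: Omar, Marcus, Ingrid, Dmitri, Amara, Declan.
Marcus starts exactly when Omar ends (back-to-back, no overlap), so nothing later overlaps Omar either.
Ingrid starts after Marcus ends, so nothing later overlaps Marcus either.
Dmitri starts after Ingrid ends, so nothing later overlaps Ingrid either.
Amara starts exactly when Dmitri ends (back-to-back, no overlap), so nothing later overlaps Dmitri either.
Declan starts after Amara ends.
Every pair is clear; the schedule has no overlaps.

Yes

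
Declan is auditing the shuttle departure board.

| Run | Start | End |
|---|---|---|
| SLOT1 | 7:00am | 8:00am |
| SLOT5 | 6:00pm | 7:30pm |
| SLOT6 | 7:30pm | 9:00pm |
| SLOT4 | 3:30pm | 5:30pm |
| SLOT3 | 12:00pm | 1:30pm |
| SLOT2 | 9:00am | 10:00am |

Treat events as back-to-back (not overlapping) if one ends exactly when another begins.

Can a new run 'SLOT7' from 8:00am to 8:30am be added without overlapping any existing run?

Yes — the slot is free

SLOT1: ends 8:00am at or before SLOT7 starts 8:00am → clear.
SLOT2: starts 9:00am at or after SLOT7 ends 8:30am → clear.
SLOT3: starts 12:00pm at or after SLOT7 ends 8:30am → clear.
SLOT4: starts 3:30pm at or after SLOT7 ends 8:30am → clear.
SLOT5: starts 6:00pm at or after SLOT7 ends 8:30am → clear.
SLOT6: starts 7:30pm at or after SLOT7 ends 8:30am → clear.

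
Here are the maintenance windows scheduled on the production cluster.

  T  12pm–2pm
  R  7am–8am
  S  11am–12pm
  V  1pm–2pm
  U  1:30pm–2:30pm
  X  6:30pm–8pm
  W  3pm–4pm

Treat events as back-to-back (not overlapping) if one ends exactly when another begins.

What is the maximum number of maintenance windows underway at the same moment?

3

Walk through starts and ends in time order (an end at T is processed before a start at T):
7am start R → 1
8am end R → 0
11am start S → 1
12pm end S → 0
12pm start T → 1
1pm start V → 2
1:30pm start U → 3
2pm end T → 2
2pm end V → 1
2:30pm end U → 0
3pm start W → 1
4pm end W → 0
6:30pm start X → 1
8pm end X → 0
Peak is 3, at 1:30pm (T, U, V).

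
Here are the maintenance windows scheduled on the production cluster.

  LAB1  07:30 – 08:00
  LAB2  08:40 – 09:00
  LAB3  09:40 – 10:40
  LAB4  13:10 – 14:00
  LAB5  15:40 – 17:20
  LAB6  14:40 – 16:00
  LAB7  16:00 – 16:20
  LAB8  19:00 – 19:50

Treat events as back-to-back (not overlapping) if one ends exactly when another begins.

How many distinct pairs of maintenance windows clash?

Sorted by start: LAB1, LAB2, LAB3, LAB4, LAB6, LAB5, LAB7, LAB8.
LAB2 starts after LAB1 ends, so LAB1 has no further overlaps.
LAB3 starts after LAB2 ends, so LAB2 has no further overlaps.
LAB4 starts after LAB3 ends, so LAB3 has no further overlaps.
LAB6 starts after LAB4 ends, so LAB4 has no further overlaps.
LAB5 starts before LAB6 ends → LAB6 and LAB5 overlap.
LAB7 starts exactly when LAB6 ends (back-to-back, no overlap), so LAB6 has no further overlaps.
LAB7 starts before LAB5 ends → LAB5 and LAB7 overlap.
LAB8 starts after LAB5 ends.
LAB8 starts after LAB7 ends.
Overlapping pairs: LAB5 & LAB6, LAB5 & LAB7 — 2 in total.

2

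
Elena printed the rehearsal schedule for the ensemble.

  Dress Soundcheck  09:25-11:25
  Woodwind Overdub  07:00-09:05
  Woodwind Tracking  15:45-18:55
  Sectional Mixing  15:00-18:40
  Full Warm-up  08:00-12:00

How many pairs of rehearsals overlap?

Sorted by start: Woodwind Overdub, Full Warm-up, Dress Soundcheck, Sectional Mixing, Woodwind Tracking.
Full Warm-up starts before Woodwind Overdub ends → Woodwind Overdub and Full Warm-up overlap.
Dress Soundcheck starts after Woodwind Overdub ends, so Woodwind Overdub has no further overlaps.
Dress Soundcheck starts before Full Warm-up ends → Full Warm-up and Dress Soundcheck overlap.
Sectional Mixing starts after Full Warm-up ends, so Full Warm-up has no further overlaps.
Sectional Mixing starts after Dress Soundcheck ends, so Dress Soundcheck has no further overlaps.
Woodwind Tracking starts before Sectional Mixing ends → Sectional Mixing and Woodwind Tracking overlap.
Overlapping pairs: Dress Soundcheck & Full Warm-up, Full Warm-up & Woodwind Overdub, Sectional Mixing & Woodwind Tracking — 3 in total.

3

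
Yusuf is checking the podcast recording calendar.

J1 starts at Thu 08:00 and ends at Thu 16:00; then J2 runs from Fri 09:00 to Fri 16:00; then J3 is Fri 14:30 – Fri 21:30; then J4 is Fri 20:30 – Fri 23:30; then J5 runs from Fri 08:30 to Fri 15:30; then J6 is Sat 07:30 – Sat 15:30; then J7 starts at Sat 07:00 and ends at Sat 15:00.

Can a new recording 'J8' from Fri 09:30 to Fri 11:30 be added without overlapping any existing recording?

No — it overlaps J2, J5

J1: ends Thu 16:00 at or before J8 starts Fri 09:30 → clear.
J5: starts Fri 08:30 before J8 ends Fri 11:30, and ends Fri 15:30 after J8 starts Fri 09:30 → overlap.
J2: starts Fri 09:00 before J8 ends Fri 11:30, and ends Fri 16:00 after J8 starts Fri 09:30 → overlap.
J3: starts Fri 14:30 at or after J8 ends Fri 11:30 → clear.
J4: starts Fri 20:30 at or after J8 ends Fri 11:30 → clear.
J7: starts Sat 07:00 at or after J8 ends Fri 11:30 → clear.
J6: starts Sat 07:30 at or after J8 ends Fri 11:30 → clear.
J8 overlaps J2, J5.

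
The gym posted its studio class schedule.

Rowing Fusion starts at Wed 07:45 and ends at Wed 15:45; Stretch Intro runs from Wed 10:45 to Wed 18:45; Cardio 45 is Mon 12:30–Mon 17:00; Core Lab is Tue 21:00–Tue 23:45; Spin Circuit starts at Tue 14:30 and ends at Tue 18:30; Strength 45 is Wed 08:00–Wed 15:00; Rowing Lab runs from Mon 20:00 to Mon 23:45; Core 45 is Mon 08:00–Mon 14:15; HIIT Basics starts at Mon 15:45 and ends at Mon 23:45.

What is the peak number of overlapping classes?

3

Sort all start/end points and keep a running count:
Mon 08:00 start Core 45 → 1
Mon 12:30 start Cardio 45 → 2
Mon 14:15 end Core 45 → 1
Mon 15:45 start HIIT Basics → 2
Mon 17:00 end Cardio 45 → 1
Mon 20:00 start Rowing Lab → 2
Mon 23:45 end HIIT Basics → 1
Mon 23:45 end Rowing Lab → 0
Tue 14:30 start Spin Circuit → 1
Tue 18:30 end Spin Circuit → 0
Tue 21:00 start Core Lab → 1
Tue 23:45 end Core Lab → 0
Wed 07:45 start Rowing Fusion → 1
Wed 08:00 start Strength 45 → 2
Wed 10:45 start Stretch Intro → 3
Wed 15:00 end Strength 45 → 2
Wed 15:45 end Rowing Fusion → 1
Wed 18:45 end Stretch Intro → 0
Peak is 3, at Wed 10:45 (Rowing Fusion, Strength 45, Stretch Intro).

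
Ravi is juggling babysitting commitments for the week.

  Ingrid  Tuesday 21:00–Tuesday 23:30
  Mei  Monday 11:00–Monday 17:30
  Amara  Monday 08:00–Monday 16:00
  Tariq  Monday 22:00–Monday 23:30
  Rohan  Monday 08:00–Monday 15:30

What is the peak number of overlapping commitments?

Walk through starts and ends in time order (an end at T is processed before a start at T):
Monday 08:00 start Amara → 1
Monday 08:00 start Rohan → 2
Monday 11:00 start Mei → 3
Monday 15:30 end Rohan → 2
Monday 16:00 end Amara → 1
Monday 17:30 end Mei → 0
Monday 22:00 start Tariq → 1
Monday 23:30 end Tariq → 0
Tuesday 21:00 start Ingrid → 1
Tuesday 23:30 end Ingrid → 0
Peak is 3, at Monday 11:00 (Amara, Mei, Rohan).

3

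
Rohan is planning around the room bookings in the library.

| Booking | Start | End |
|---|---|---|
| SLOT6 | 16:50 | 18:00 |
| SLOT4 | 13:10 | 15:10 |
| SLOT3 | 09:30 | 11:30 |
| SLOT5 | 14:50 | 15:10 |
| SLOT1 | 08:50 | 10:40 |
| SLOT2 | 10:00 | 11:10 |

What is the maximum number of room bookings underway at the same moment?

Sort all start/end points and keep a running count:
08:50 start SLOT1 → 1
09:30 start SLOT3 → 2
10:00 start SLOT2 → 3
10:40 end SLOT1 → 2
11:10 end SLOT2 → 1
11:30 end SLOT3 → 0
13:10 start SLOT4 → 1
14:50 start SLOT5 → 2
15:10 end SLOT4 → 1
15:10 end SLOT5 → 0
16:50 start SLOT6 → 1
18:00 end SLOT6 → 0
Peak is 3, at 10:00 (SLOT1, SLOT2, SLOT3).

3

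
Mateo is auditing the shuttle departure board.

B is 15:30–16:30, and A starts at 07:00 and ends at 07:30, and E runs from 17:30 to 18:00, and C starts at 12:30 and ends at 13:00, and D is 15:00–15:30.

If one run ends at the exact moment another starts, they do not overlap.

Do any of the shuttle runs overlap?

No

Check each pair: they overlap iff neither finishes before the other starts.
Sorted by start: A, C, D, B, E.
C starts after A ends — done with A.
D starts after C ends — done with C.
B starts exactly when D ends (back-to-back, no overlap) — done with D.
E starts after B ends.
Every pair is clear; the schedule has no overlaps.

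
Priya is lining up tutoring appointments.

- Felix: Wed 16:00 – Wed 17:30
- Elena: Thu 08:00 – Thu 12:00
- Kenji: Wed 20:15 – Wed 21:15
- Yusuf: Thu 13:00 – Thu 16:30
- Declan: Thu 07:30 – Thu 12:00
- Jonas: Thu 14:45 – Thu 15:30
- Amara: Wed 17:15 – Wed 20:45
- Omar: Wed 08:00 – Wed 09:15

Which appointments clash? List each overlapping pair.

Two intervals overlap when each starts before the other ends.
Sorted by start: Omar, Felix, Amara, Kenji, Declan, Elena, Yusuf, Jonas.
Felix starts after Omar ends, so nothing later overlaps Omar either.
Amara starts before Felix ends → Felix and Amara overlap.
Kenji starts after Felix ends, so nothing later overlaps Felix either.
Kenji starts before Amara ends → Amara and Kenji overlap.
Declan starts after Amara ends, so nothing later overlaps Amara either.
Declan starts after Kenji ends, so nothing later overlaps Kenji either.
Elena starts before Declan ends → Declan and Elena overlap.
Yusuf starts after Declan ends, so nothing later overlaps Declan either.
Yusuf starts after Elena ends, so nothing later overlaps Elena either.
Jonas starts before Yusuf ends → Yusuf and Jonas overlap.

Amara & Felix, Amara & Kenji, Declan & Elena, Jonas & Yusuf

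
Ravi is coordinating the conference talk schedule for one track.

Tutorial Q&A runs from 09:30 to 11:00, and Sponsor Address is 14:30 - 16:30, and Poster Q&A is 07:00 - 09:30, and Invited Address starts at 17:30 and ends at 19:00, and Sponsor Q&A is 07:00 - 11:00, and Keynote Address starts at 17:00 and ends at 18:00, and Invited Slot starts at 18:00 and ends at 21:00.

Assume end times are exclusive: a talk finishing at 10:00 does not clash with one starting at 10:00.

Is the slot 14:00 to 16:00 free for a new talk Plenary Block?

No — it overlaps Sponsor Address

Poster Q&A: ends 09:30 at or before Plenary Block starts 14:00 → clear.
Sponsor Q&A: ends 11:00 at or before Plenary Block starts 14:00 → clear.
Tutorial Q&A: ends 11:00 at or before Plenary Block starts 14:00 → clear.
Sponsor Address: starts 14:30 before Plenary Block ends 16:00, and ends 16:30 after Plenary Block starts 14:00 → overlap.
Keynote Address: starts 17:00 at or after Plenary Block ends 16:00 → clear.
Invited Address: starts 17:30 at or after Plenary Block ends 16:00 → clear.
Invited Slot: starts 18:00 at or after Plenary Block ends 16:00 → clear.
Plenary Block overlaps Sponsor Address.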